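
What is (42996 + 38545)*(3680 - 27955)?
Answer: -1979407775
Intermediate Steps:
(42996 + 38545)*(3680 - 27955) = 81541*(-24275) = -1979407775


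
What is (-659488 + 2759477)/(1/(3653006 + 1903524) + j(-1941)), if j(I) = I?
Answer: -11668651878170/10785224729 ≈ -1081.9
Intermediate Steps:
(-659488 + 2759477)/(1/(3653006 + 1903524) + j(-1941)) = (-659488 + 2759477)/(1/(3653006 + 1903524) - 1941) = 2099989/(1/5556530 - 1941) = 2099989/(-10785224729/5556530) = 2099989*(-5556530/10785224729) = -11668651878170/10785224729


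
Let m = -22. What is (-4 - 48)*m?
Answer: 1144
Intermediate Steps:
(-4 - 48)*m = (-4 - 48)*(-22) = -52*(-22) = 1144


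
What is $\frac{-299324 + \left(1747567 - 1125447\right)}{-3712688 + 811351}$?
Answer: $- \frac{322796}{2901337} \approx -0.11126$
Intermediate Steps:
$\frac{-299324 + \left(1747567 - 1125447\right)}{-3712688 + 811351} = \frac{-299324 + \left(1747567 - 1125447\right)}{-2901337} = \left(-299324 + 622120\right) \left(- \frac{1}{2901337}\right) = 322796 \left(- \frac{1}{2901337}\right) = - \frac{322796}{2901337}$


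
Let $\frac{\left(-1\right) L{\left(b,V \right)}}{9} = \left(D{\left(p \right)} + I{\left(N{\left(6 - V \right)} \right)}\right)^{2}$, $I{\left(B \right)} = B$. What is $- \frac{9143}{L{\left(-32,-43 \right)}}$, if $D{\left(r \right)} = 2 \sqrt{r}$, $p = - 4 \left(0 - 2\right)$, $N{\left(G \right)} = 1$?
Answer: $\frac{100573}{2883} - \frac{73144 \sqrt{2}}{8649} \approx 22.925$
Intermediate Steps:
$p = 8$ ($p = \left(-4\right) \left(-2\right) = 8$)
$L{\left(b,V \right)} = - 9 \left(1 + 4 \sqrt{2}\right)^{2}$ ($L{\left(b,V \right)} = - 9 \left(2 \sqrt{8} + 1\right)^{2} = - 9 \left(2 \cdot 2 \sqrt{2} + 1\right)^{2} = - 9 \left(4 \sqrt{2} + 1\right)^{2} = - 9 \left(1 + 4 \sqrt{2}\right)^{2}$)
$- \frac{9143}{L{\left(-32,-43 \right)}} = - \frac{9143}{-297 - 72 \sqrt{2}}$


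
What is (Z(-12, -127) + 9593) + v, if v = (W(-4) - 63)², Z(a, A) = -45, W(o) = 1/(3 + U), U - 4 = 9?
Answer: 3458337/256 ≈ 13509.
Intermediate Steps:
U = 13 (U = 4 + 9 = 13)
W(o) = 1/16 (W(o) = 1/(3 + 13) = 1/16)
v = 1014049/256 (v = (1/16 - 63)² = (-1007/16)² = 1014049/256 ≈ 3961.1)
(Z(-12, -127) + 9593) + v = (-45 + 9593) + 1014049/256 = 9548 + 1014049/256 = 3458337/256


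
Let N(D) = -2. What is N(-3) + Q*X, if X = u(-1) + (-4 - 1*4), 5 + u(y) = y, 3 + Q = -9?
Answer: 166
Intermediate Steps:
Q = -12 (Q = -3 - 9 = -12)
u(y) = -5 + y
X = -14 (X = (-5 - 1) + (-4 - 1*4) = -6 + (-4 - 4) = -6 - 8 = -14)
N(-3) + Q*X = -2 - 12*(-14) = -2 + 168 = 166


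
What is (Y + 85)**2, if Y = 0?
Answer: 7225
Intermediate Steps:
(Y + 85)**2 = (0 + 85)**2 = 85**2 = 7225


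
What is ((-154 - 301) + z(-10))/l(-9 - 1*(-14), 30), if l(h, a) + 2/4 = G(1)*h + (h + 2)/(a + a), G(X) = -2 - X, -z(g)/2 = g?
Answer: 26100/923 ≈ 28.277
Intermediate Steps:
z(g) = -2*g
l(h, a) = -½ - 3*h + (2 + h)/(2*a) (l(h, a) = -½ + ((-2 - 1*1)*h + (h + 2)/(a + a)) = -½ + ((-2 - 1)*h + (2 + h)/((2*a))) = -½ + (-3*h + (2 + h)*(1/(2*a))) = -½ + (-3*h + (2 + h)/(2*a)) = -½ - 3*h + (2 + h)/(2*a))
((-154 - 301) + z(-10))/l(-9 - 1*(-14), 30) = ((-154 - 301) - 2*(-10))/(((½)*(2 + (-9 - 1*(-14)) - 1*30*(1 + 6*(-9 - 1*(-14))))/30)) = (-455 + 20)/(((½)*(1/30)*(2 + (-9 + 14) - 1*30*(1 + 6*(-9 + 14))))) = -435*60/(2 + 5 - 1*30*(1 + 6*5)) = -435*60/(2 + 5 - 1*30*(1 + 30)) = -435*60/(2 + 5 - 1*30*31) = -435*60/(2 + 5 - 930) = -435/((½)*(1/30)*(-923)) = -435/(-923/60) = -435*(-60/923) = 26100/923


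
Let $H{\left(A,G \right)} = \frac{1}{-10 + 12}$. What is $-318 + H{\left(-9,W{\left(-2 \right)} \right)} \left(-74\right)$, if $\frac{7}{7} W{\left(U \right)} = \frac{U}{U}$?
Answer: $-355$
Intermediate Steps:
$W{\left(U \right)} = 1$ ($W{\left(U \right)} = \frac{U}{U} = 1$)
$H{\left(A,G \right)} = \frac{1}{2}$
$-318 + H{\left(-9,W{\left(-2 \right)} \right)} \left(-74\right) = -318 + \frac{1}{2} \left(-74\right) = -318 - 37 = -355$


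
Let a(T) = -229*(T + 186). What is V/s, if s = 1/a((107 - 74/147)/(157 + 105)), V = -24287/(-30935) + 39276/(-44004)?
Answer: 10020343613167943/2184487986765 ≈ 4587.0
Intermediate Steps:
V = -12189826/113438645 (V = -24287*(-1/30935) + 39276*(-1/44004) = 24287/30935 - 3273/3667 = -12189826/113438645 ≈ -0.10746)
a(T) = -42594 - 229*T (a(T) = -229*(186 + T) = -42594 - 229*T)
s = -38514/1644050311 (s = 1/(-42594 - 229*(107 - 74/147)/(157 + 105)) = 1/(-42594 - 229*(107 - 74*1/147)/262) = 1/(-42594 - 229*(107 - 74/147)/262) = 1/(-42594 - 3584995/(147*262)) = 1/(-42594 - 229*15655/38514) = 1/(-42594 - 3584995/38514) = 1/(-1644050311/38514) = -38514/1644050311 ≈ -2.3426e-5)
V/s = -12189826/(113438645*(-38514/1644050311)) = -12189826/113438645*(-1644050311/38514) = 10020343613167943/2184487986765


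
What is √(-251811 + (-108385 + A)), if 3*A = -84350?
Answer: I*√3494814/3 ≈ 623.15*I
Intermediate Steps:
A = -84350/3 (A = (⅓)*(-84350) = -84350/3 ≈ -28117.)
√(-251811 + (-108385 + A)) = √(-251811 + (-108385 - 84350/3)) = √(-251811 - 409505/3) = √(-1164938/3) = I*√3494814/3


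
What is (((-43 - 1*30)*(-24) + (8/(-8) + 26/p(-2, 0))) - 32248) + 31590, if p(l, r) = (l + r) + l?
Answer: 2173/2 ≈ 1086.5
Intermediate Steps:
p(l, r) = r + 2*l
(((-43 - 1*30)*(-24) + (8/(-8) + 26/p(-2, 0))) - 32248) + 31590 = (((-43 - 1*30)*(-24) + (8/(-8) + 26/(0 + 2*(-2)))) - 32248) + 31590 = (((-43 - 30)*(-24) + (8*(-⅛) + 26/(0 - 4))) - 32248) + 31590 = ((-73*(-24) + (-1 + 26/(-4))) - 32248) + 31590 = ((1752 + (-1 + 26*(-¼))) - 32248) + 31590 = ((1752 + (-1 - 13/2)) - 32248) + 31590 = ((1752 - 15/2) - 32248) + 31590 = (3489/2 - 32248) + 31590 = -61007/2 + 31590 = 2173/2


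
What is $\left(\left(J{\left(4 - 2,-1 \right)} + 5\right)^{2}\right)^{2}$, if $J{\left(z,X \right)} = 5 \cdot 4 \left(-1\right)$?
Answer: $50625$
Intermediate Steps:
$J{\left(z,X \right)} = -20$ ($J{\left(z,X \right)} = 20 \left(-1\right) = -20$)
$\left(\left(J{\left(4 - 2,-1 \right)} + 5\right)^{2}\right)^{2} = \left(\left(-20 + 5\right)^{2}\right)^{2} = \left(\left(-15\right)^{2}\right)^{2} = 225^{2} = 50625$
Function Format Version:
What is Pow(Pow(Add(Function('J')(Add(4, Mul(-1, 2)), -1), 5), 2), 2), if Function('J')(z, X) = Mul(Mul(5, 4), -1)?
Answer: 50625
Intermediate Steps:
Function('J')(z, X) = -20 (Function('J')(z, X) = Mul(20, -1) = -20)
Pow(Pow(Add(Function('J')(Add(4, Mul(-1, 2)), -1), 5), 2), 2) = Pow(Pow(Add(-20, 5), 2), 2) = Pow(Pow(-15, 2), 2) = Pow(225, 2) = 50625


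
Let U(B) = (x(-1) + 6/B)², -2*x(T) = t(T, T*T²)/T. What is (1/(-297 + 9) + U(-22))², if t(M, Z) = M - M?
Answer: 6105841/1214383104 ≈ 0.0050279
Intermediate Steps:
t(M, Z) = 0
x(T) = 0 (x(T) = -0/T = -½*0 = 0)
U(B) = 36/B² (U(B) = (0 + 6/B)² = (6/B)² = 36/B²)
(1/(-297 + 9) + U(-22))² = (1/(-297 + 9) + 36/(-22)²)² = (1/(-288) + 36*(1/484))² = (-1/288 + 9/121)² = (2471/34848)² = 6105841/1214383104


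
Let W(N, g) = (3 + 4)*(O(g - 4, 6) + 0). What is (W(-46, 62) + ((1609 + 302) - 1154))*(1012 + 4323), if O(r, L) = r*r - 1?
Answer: 129629830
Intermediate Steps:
O(r, L) = -1 + r**2 (O(r, L) = r**2 - 1 = -1 + r**2)
W(N, g) = -7 + 7*(-4 + g)**2 (W(N, g) = (3 + 4)*((-1 + (g - 4)**2) + 0) = 7*((-1 + (-4 + g)**2) + 0) = 7*(-1 + (-4 + g)**2) = -7 + 7*(-4 + g)**2)
(W(-46, 62) + ((1609 + 302) - 1154))*(1012 + 4323) = ((-7 + 7*(-4 + 62)**2) + ((1609 + 302) - 1154))*(1012 + 4323) = ((-7 + 7*58**2) + (1911 - 1154))*5335 = ((-7 + 7*3364) + 757)*5335 = ((-7 + 23548) + 757)*5335 = (23541 + 757)*5335 = 24298*5335 = 129629830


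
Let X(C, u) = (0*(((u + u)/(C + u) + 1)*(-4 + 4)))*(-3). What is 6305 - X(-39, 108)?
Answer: 6305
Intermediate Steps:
X(C, u) = 0 (X(C, u) = (0*(((2*u)/(C + u) + 1)*0))*(-3) = (0*((2*u/(C + u) + 1)*0))*(-3) = (0*((1 + 2*u/(C + u))*0))*(-3) = (0*0)*(-3) = 0*(-3) = 0)
6305 - X(-39, 108) = 6305 - 1*0 = 6305 + 0 = 6305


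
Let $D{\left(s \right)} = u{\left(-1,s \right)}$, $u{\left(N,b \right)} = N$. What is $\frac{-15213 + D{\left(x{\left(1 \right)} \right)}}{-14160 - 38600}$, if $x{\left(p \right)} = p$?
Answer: $\frac{7607}{26380} \approx 0.28836$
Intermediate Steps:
$D{\left(s \right)} = -1$
$\frac{-15213 + D{\left(x{\left(1 \right)} \right)}}{-14160 - 38600} = \frac{-15213 - 1}{-14160 - 38600} = - \frac{15214}{-52760} = \left(-15214\right) \left(- \frac{1}{52760}\right) = \frac{7607}{26380}$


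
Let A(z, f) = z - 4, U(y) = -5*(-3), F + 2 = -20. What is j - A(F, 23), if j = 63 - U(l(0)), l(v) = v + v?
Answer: 74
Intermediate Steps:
l(v) = 2*v
F = -22 (F = -2 - 20 = -22)
U(y) = 15
A(z, f) = -4 + z
j = 48 (j = 63 - 1*15 = 63 - 15 = 48)
j - A(F, 23) = 48 - (-4 - 22) = 48 - 1*(-26) = 48 + 26 = 74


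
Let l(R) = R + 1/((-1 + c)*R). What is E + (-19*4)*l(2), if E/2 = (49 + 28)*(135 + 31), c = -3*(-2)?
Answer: 127022/5 ≈ 25404.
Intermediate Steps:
c = 6
E = 25564 (E = 2*((49 + 28)*(135 + 31)) = 2*(77*166) = 2*12782 = 25564)
l(R) = R + 1/(5*R) (l(R) = R + 1/((-1 + 6)*R) = R + 1/(5*R))
E + (-19*4)*l(2) = 25564 + (-19*4)*(2 + (1/5)/2) = 25564 - 76*(2 + (1/5)*(1/2)) = 25564 - 76*(2 + 1/10) = 25564 - 76*21/10 = 25564 - 798/5 = 127022/5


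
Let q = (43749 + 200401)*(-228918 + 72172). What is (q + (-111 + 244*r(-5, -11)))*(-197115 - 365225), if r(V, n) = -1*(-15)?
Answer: 21520488822261340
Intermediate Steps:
r(V, n) = 15
q = -38269535900 (q = 244150*(-156746) = -38269535900)
(q + (-111 + 244*r(-5, -11)))*(-197115 - 365225) = (-38269535900 + (-111 + 244*15))*(-197115 - 365225) = (-38269535900 + (-111 + 3660))*(-562340) = (-38269535900 + 3549)*(-562340) = -38269532351*(-562340) = 21520488822261340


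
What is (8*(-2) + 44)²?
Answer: 784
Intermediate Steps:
(8*(-2) + 44)² = (-16 + 44)² = 28² = 784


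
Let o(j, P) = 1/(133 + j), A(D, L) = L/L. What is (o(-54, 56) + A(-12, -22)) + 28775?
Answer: 2273305/79 ≈ 28776.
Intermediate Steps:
A(D, L) = 1
(o(-54, 56) + A(-12, -22)) + 28775 = (1/(133 - 54) + 1) + 28775 = (1/79 + 1) + 28775 = 80/79 + 28775 = 2273305/79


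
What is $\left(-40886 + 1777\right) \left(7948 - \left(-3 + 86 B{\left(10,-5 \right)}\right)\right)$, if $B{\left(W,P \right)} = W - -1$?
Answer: $-273958545$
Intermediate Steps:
$B{\left(W,P \right)} = 1 + W$ ($B{\left(W,P \right)} = W + 1 = 1 + W$)
$\left(-40886 + 1777\right) \left(7948 - \left(-3 + 86 B{\left(10,-5 \right)}\right)\right) = \left(-40886 + 1777\right) \left(7948 + \left(- 86 \left(1 + 10\right) + 3\right)\right) = - 39109 \left(7948 + \left(\left(-86\right) 11 + 3\right)\right) = - 39109 \left(7948 + \left(-946 + 3\right)\right) = - 39109 \left(7948 - 943\right) = \left(-39109\right) 7005 = -273958545$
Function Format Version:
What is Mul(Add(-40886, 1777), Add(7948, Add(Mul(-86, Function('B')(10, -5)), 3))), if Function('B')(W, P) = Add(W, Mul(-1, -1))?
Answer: -273958545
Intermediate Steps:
Function('B')(W, P) = Add(1, W) (Function('B')(W, P) = Add(W, 1) = Add(1, W))
Mul(Add(-40886, 1777), Add(7948, Add(Mul(-86, Function('B')(10, -5)), 3))) = Mul(Add(-40886, 1777), Add(7948, Add(Mul(-86, Add(1, 10)), 3))) = Mul(-39109, Add(7948, Add(Mul(-86, 11), 3))) = Mul(-39109, Add(7948, Add(-946, 3))) = Mul(-39109, Add(7948, -943)) = Mul(-39109, 7005) = -273958545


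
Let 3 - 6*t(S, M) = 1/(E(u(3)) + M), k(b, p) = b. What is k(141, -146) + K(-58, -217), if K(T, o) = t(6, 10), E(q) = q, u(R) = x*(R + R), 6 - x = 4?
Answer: 18677/132 ≈ 141.49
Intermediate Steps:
x = 2 (x = 6 - 1*4 = 6 - 4 = 2)
u(R) = 4*R (u(R) = 2*(R + R) = 2*(2*R) = 4*R)
t(S, M) = 1/2 - 1/(6*(12 + M)) (t(S, M) = 1/2 - 1/(6*(4*3 + M)) = 1/2 - 1/(6*(12 + M)))
K(T, o) = 65/132 (K(T, o) = (35 + 3*10)/(6*(12 + 10)) = (1/6)*(35 + 30)/22 = (1/6)*(1/22)*65 = 65/132)
k(141, -146) + K(-58, -217) = 141 + 65/132 = 18677/132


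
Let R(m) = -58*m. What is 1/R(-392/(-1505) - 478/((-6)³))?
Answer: -11610/1665557 ≈ -0.0069706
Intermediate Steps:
1/R(-392/(-1505) - 478/((-6)³)) = 1/(-58*(-392/(-1505) - 478/((-6)³))) = 1/(-58*(-392*(-1/1505) - 478/(-216))) = 1/(-58*(56/215 - 478*(-1/216))) = 1/(-58*(56/215 + 239/108)) = 1/(-58*57433/23220) = 1/(-1665557/11610) = -11610/1665557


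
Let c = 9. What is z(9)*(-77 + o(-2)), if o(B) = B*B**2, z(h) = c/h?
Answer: -85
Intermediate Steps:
z(h) = 9/h
o(B) = B**3
z(9)*(-77 + o(-2)) = (9/9)*(-77 + (-2)**3) = (9*(1/9))*(-77 - 8) = 1*(-85) = -85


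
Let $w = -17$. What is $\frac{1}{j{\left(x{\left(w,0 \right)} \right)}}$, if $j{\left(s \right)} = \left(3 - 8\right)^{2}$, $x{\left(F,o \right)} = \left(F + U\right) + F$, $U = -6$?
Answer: $\frac{1}{25} \approx 0.04$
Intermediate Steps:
$x{\left(F,o \right)} = -6 + 2 F$ ($x{\left(F,o \right)} = \left(F - 6\right) + F = \left(-6 + F\right) + F = -6 + 2 F$)
$j{\left(s \right)} = 25$ ($j{\left(s \right)} = \left(-5\right)^{2} = 25$)
$\frac{1}{j{\left(x{\left(w,0 \right)} \right)}} = \frac{1}{25}$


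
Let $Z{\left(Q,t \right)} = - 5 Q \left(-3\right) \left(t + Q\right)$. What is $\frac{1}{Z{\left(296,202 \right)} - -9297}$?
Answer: $\frac{1}{2220417} \approx 4.5037 \cdot 10^{-7}$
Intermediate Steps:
$Z{\left(Q,t \right)} = 15 Q \left(Q + t\right)$
$\frac{1}{Z{\left(296,202 \right)} - -9297} = \frac{1}{15 \cdot 296 \left(296 + 202\right) - -9297} = \frac{1}{15 \cdot 296 \cdot 498 + \left(-21284 + 30581\right)} = \frac{1}{2211120 + 9297} = \frac{1}{2220417}$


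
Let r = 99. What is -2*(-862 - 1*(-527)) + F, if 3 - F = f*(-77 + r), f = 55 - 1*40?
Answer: 343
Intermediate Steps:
f = 15 (f = 55 - 40 = 15)
F = -327 (F = 3 - 15*(-77 + 99) = 3 - 15*22 = 3 - 1*330 = 3 - 330 = -327)
-2*(-862 - 1*(-527)) + F = -2*(-862 - 1*(-527)) - 327 = -2*(-862 + 527) - 327 = -2*(-335) - 327 = 670 - 327 = 343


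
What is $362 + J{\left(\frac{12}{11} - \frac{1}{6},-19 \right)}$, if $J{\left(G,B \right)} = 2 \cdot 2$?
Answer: $366$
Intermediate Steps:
$J{\left(G,B \right)} = 4$
$362 + J{\left(\frac{12}{11} - \frac{1}{6},-19 \right)} = 362 + 4 = 366$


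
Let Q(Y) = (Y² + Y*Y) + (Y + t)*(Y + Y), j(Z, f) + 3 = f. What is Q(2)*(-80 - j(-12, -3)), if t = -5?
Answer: 296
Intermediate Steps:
j(Z, f) = -3 + f
Q(Y) = 2*Y² + 2*Y*(-5 + Y) (Q(Y) = (Y² + Y*Y) + (Y - 5)*(Y + Y) = (Y² + Y²) + (-5 + Y)*(2*Y) = 2*Y² + 2*Y*(-5 + Y))
Q(2)*(-80 - j(-12, -3)) = (2*2*(-5 + 2*2))*(-80 - (-3 - 3)) = (2*2*(-5 + 4))*(-80 - 1*(-6)) = (2*2*(-1))*(-80 + 6) = -4*(-74) = 296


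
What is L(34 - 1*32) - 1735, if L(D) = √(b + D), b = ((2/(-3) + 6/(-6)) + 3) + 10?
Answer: -1735 + 2*√30/3 ≈ -1731.3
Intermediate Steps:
b = 34/3 (b = ((2*(-⅓) + 6*(-⅙)) + 3) + 10 = ((-⅔ - 1) + 3) + 10 = (-5/3 + 3) + 10 = 4/3 + 10 = 34/3 ≈ 11.333)
L(D) = √(34/3 + D)
L(34 - 1*32) - 1735 = √(102 + 9*(34 - 1*32))/3 - 1735 = √(102 + 9*(34 - 32))/3 - 1735 = √(102 + 9*2)/3 - 1735 = √(102 + 18)/3 - 1735 = √120/3 - 1735 = (2*√30)/3 - 1735 = 2*√30/3 - 1735 = -1735 + 2*√30/3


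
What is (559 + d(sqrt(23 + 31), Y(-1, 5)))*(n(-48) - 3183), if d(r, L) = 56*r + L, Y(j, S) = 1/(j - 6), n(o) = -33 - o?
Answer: -12393216/7 - 532224*sqrt(6) ≈ -3.0741e+6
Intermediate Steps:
Y(j, S) = 1/(-6 + j)
d(r, L) = L + 56*r
(559 + d(sqrt(23 + 31), Y(-1, 5)))*(n(-48) - 3183) = (559 + (1/(-6 - 1) + 56*sqrt(23 + 31)))*((-33 - 1*(-48)) - 3183) = (559 + (1/(-7) + 56*sqrt(54)))*((-33 + 48) - 3183) = (559 + (-1/7 + 56*(3*sqrt(6))))*(15 - 3183) = (559 + (-1/7 + 168*sqrt(6)))*(-3168) = (3912/7 + 168*sqrt(6))*(-3168) = -12393216/7 - 532224*sqrt(6)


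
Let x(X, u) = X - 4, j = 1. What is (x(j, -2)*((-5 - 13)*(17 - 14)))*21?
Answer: 3402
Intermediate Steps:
x(X, u) = -4 + X
(x(j, -2)*((-5 - 13)*(17 - 14)))*21 = ((-4 + 1)*((-5 - 13)*(17 - 14)))*21 = -(-54)*3*21 = -3*(-54)*21 = 162*21 = 3402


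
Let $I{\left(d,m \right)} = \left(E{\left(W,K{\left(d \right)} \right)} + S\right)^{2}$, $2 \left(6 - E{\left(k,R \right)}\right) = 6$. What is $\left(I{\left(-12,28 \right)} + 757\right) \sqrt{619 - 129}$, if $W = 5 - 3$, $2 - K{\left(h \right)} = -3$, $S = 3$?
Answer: $5551 \sqrt{10} \approx 17554.0$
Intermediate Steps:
$K{\left(h \right)} = 5$ ($K{\left(h \right)} = 2 - -3 = 2 + 3 = 5$)
$W = 2$
$E{\left(k,R \right)} = 3$ ($E{\left(k,R \right)} = 6 - 3 = 3$)
$I{\left(d,m \right)} = 36$ ($I{\left(d,m \right)} = \left(3 + 3\right)^{2} = 6^{2} = 36$)
$\left(I{\left(-12,28 \right)} + 757\right) \sqrt{619 - 129} = \left(36 + 757\right) \sqrt{619 - 129} = 793 \sqrt{490} = 793 \cdot 7 \sqrt{10} = 5551 \sqrt{10}$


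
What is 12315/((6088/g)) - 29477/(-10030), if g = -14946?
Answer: -461485560931/15265660 ≈ -30230.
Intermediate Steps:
12315/((6088/g)) - 29477/(-10030) = 12315/((6088/(-14946))) - 29477/(-10030) = 12315/((6088*(-1/14946))) - 29477*(-1/10030) = 12315/(-3044/7473) + 29477/10030 = 12315*(-7473/3044) + 29477/10030 = -92029995/3044 + 29477/10030 = -461485560931/15265660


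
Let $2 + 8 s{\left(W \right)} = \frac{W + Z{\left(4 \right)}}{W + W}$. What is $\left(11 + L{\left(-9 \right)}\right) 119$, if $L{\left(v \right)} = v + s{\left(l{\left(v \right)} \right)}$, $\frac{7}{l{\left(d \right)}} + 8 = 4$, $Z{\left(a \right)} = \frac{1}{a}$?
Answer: $\frac{1717}{8} \approx 214.63$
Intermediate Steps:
$l{\left(d \right)} = - \frac{7}{4}$ ($l{\left(d \right)} = \frac{7}{-8 + 4} = \frac{7}{-4} = 7 \left(- \frac{1}{4}\right) = - \frac{7}{4}$)
$s{\left(W \right)} = - \frac{1}{4} + \frac{\frac{1}{4} + W}{16 W}$ ($s{\left(W \right)} = - \frac{1}{4} + \frac{\left(W + \frac{1}{4}\right) \frac{1}{W + W}}{8} = - \frac{1}{4} + \frac{\left(W + \frac{1}{4}\right) \frac{1}{2 W}}{8} = - \frac{1}{4} + \frac{\left(\frac{1}{4} + W\right) \frac{1}{2 W}}{8} = - \frac{1}{4} + \frac{\frac{1}{2} \frac{1}{W} \left(\frac{1}{4} + W\right)}{8} = - \frac{1}{4} + \frac{\frac{1}{4} + W}{16 W}$)
$L{\left(v \right)} = - \frac{11}{56} + v$ ($L{\left(v \right)} = v + \frac{1 - -21}{64 \left(- \frac{7}{4}\right)} = v + \frac{1}{64} \left(- \frac{4}{7}\right) \left(1 + 21\right) = v + \frac{1}{64} \left(- \frac{4}{7}\right) 22 = v - \frac{11}{56} = - \frac{11}{56} + v$)
$\left(11 + L{\left(-9 \right)}\right) 119 = \left(11 - \frac{515}{56}\right) 119 = \frac{101}{56} \cdot 119 = \frac{1717}{8}$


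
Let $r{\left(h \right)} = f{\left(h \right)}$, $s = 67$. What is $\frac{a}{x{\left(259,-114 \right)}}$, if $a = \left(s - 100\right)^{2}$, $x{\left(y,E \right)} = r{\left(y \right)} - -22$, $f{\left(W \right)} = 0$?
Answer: $\frac{99}{2} \approx 49.5$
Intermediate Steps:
$r{\left(h \right)} = 0$
$x{\left(y,E \right)} = 22$ ($x{\left(y,E \right)} = 0 - -22 = 0 + 22 = 22$)
$a = 1089$ ($a = \left(67 - 100\right)^{2} = \left(-33\right)^{2} = 1089$)
$\frac{a}{x{\left(259,-114 \right)}} = \frac{1089}{22} = 1089 \cdot \frac{1}{22} = \frac{99}{2}$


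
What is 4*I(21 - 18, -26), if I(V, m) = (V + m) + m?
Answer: -196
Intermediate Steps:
I(V, m) = V + 2*m
4*I(21 - 18, -26) = 4*((21 - 18) + 2*(-26)) = 4*(3 - 52) = 4*(-49) = -196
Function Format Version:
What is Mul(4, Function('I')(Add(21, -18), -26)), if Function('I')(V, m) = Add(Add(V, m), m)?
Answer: -196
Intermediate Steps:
Function('I')(V, m) = Add(V, Mul(2, m))
Mul(4, Function('I')(Add(21, -18), -26)) = Mul(4, Add(Add(21, -18), Mul(2, -26))) = Mul(4, Add(3, -52)) = Mul(4, -49) = -196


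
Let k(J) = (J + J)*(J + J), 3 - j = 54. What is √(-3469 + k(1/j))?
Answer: I*√9022865/51 ≈ 58.898*I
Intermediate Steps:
j = -51 (j = 3 - 1*54 = 3 - 54 = -51)
k(J) = 4*J² (k(J) = (2*J)*(2*J) = 4*J²)
√(-3469 + k(1/j)) = √(-3469 + 4*(1/(-51))²) = √(-3469 + 4*(-1/51)²) = √(-3469 + 4*(1/2601)) = √(-3469 + 4/2601) = √(-9022865/2601) = I*√9022865/51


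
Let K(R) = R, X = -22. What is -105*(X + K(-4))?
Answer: 2730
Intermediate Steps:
-105*(X + K(-4)) = -105*(-22 - 4) = -105*(-26) = 2730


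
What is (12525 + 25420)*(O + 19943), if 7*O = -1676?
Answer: 5233564125/7 ≈ 7.4765e+8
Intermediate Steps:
O = -1676/7 (O = (⅐)*(-1676) = -1676/7 ≈ -239.43)
(12525 + 25420)*(O + 19943) = (12525 + 25420)*(-1676/7 + 19943) = 37945*(137925/7) = 5233564125/7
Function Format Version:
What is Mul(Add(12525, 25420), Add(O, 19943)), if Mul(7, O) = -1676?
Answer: Rational(5233564125, 7) ≈ 7.4765e+8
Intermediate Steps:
O = Rational(-1676, 7) (O = Mul(Rational(1, 7), -1676) = Rational(-1676, 7) ≈ -239.43)
Mul(Add(12525, 25420), Add(O, 19943)) = Mul(Add(12525, 25420), Add(Rational(-1676, 7), 19943)) = Mul(37945, Rational(137925, 7)) = Rational(5233564125, 7)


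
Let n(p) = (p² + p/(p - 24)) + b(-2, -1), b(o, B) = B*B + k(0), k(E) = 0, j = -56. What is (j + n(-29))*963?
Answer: 40144581/53 ≈ 7.5745e+5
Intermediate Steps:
b(o, B) = B² (b(o, B) = B*B + 0 = B² + 0 = B²)
n(p) = 1 + p² + p/(-24 + p) (n(p) = (p² + p/(p - 24)) + (-1)² = (p² + p/(-24 + p)) + 1 = 1 + p² + p/(-24 + p))
(j + n(-29))*963 = (-56 + (-24 + (-29)³ - 24*(-29)² + 2*(-29))/(-24 - 29))*963 = (-56 + (-24 - 24389 - 24*841 - 58)/(-53))*963 = (-56 - (-24 - 24389 - 20184 - 58)/53)*963 = (-56 - 1/53*(-44655))*963 = (-56 + 44655/53)*963 = (41687/53)*963 = 40144581/53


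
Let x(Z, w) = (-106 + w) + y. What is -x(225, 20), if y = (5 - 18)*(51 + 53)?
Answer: 1438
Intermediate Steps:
y = -1352 (y = -13*104 = -1352)
x(Z, w) = -1458 + w (x(Z, w) = (-106 + w) - 1352 = -1458 + w)
-x(225, 20) = -(-1458 + 20) = -1*(-1438) = 1438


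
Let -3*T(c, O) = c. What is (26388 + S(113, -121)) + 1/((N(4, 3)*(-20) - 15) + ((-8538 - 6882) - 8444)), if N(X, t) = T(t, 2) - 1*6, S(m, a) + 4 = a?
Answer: 623457356/23739 ≈ 26263.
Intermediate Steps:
T(c, O) = -c/3
S(m, a) = -4 + a
N(X, t) = -6 - t/3 (N(X, t) = -t/3 - 1*6 = -t/3 - 6 = -6 - t/3)
(26388 + S(113, -121)) + 1/((N(4, 3)*(-20) - 15) + ((-8538 - 6882) - 8444)) = (26388 + (-4 - 121)) + 1/(((-6 - ⅓*3)*(-20) - 15) + ((-8538 - 6882) - 8444)) = (26388 - 125) + 1/(((-6 - 1)*(-20) - 15) + (-15420 - 8444)) = 26263 + 1/((-7*(-20) - 15) - 23864) = 26263 + 1/((140 - 15) - 23864) = 26263 + 1/(125 - 23864) = 26263 + 1/(-23739) = 26263 - 1/23739 = 623457356/23739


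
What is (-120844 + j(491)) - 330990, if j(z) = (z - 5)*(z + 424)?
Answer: -7144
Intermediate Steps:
j(z) = (-5 + z)*(424 + z)
(-120844 + j(491)) - 330990 = (-120844 + (-2120 + 491² + 419*491)) - 330990 = (-120844 + (-2120 + 241081 + 205729)) - 330990 = (-120844 + 444690) - 330990 = 323846 - 330990 = -7144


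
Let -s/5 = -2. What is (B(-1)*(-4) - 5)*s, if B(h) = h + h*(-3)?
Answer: -130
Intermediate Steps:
s = 10 (s = -5*(-2) = 10)
B(h) = -2*h (B(h) = h - 3*h = -2*h)
(B(-1)*(-4) - 5)*s = (-2*(-1)*(-4) - 5)*10 = (2*(-4) - 5)*10 = (-8 - 5)*10 = -13*10 = -130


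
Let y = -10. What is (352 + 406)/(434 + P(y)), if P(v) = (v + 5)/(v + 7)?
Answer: 2274/1307 ≈ 1.7399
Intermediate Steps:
P(v) = (5 + v)/(7 + v)
(352 + 406)/(434 + P(y)) = (352 + 406)/(434 + (5 - 10)/(7 - 10)) = 758/(434 - 5/(-3)) = 758/(434 - ⅓*(-5)) = 758/(434 + 5/3) = 758/(1307/3) = 758*(3/1307) = 2274/1307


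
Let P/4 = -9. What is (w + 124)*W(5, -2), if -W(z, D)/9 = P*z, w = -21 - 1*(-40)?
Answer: 231660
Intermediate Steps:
w = 19 (w = -21 + 40 = 19)
P = -36 (P = 4*(-9) = -36)
W(z, D) = 324*z (W(z, D) = -(-324)*z = 324*z)
(w + 124)*W(5, -2) = (19 + 124)*(324*5) = 143*1620 = 231660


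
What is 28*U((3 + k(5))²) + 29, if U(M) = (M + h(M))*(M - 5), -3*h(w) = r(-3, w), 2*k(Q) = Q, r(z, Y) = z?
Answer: 88491/4 ≈ 22123.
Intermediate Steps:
k(Q) = Q/2
h(w) = 1 (h(w) = -⅓*(-3) = 1)
U(M) = (1 + M)*(-5 + M) (U(M) = (M + 1)*(M - 5) = (1 + M)*(-5 + M))
28*U((3 + k(5))²) + 29 = 28*(-5 + ((3 + (½)*5)²)² - 4*(3 + (½)*5)²) + 29 = 28*(-5 + ((3 + 5/2)²)² - 4*(3 + 5/2)²) + 29 = 28*(-5 + ((11/2)²)² - 4*(11/2)²) + 29 = 28*(-5 + (121/4)² - 4*121/4) + 29 = 28*(-5 + 14641/16 - 121) + 29 = 28*(12625/16) + 29 = 88375/4 + 29 = 88491/4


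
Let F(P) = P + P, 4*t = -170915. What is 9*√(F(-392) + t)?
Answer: 27*I*√19339/2 ≈ 1877.4*I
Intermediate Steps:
t = -170915/4 (t = (¼)*(-170915) = -170915/4 ≈ -42729.)
F(P) = 2*P
9*√(F(-392) + t) = 9*√(2*(-392) - 170915/4) = 9*√(-784 - 170915/4) = 9*√(-174051/4) = 9*(3*I*√19339/2) = 27*I*√19339/2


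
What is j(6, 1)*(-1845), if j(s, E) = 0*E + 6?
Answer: -11070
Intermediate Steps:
j(s, E) = 6 (j(s, E) = 0 + 6 = 6)
j(6, 1)*(-1845) = 6*(-1845) = -11070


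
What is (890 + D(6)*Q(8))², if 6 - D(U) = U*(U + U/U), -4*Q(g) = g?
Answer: 925444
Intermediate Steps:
Q(g) = -g/4
D(U) = 6 - U*(1 + U) (D(U) = 6 - U*(U + U/U) = 6 - U*(U + 1) = 6 - U*(1 + U))
(890 + D(6)*Q(8))² = (890 + (6 - 1*6 - 1*6²)*(-¼*8))² = (890 + (6 - 6 - 1*36)*(-2))² = (890 + (6 - 6 - 36)*(-2))² = (890 - 36*(-2))² = (890 + 72)² = 962² = 925444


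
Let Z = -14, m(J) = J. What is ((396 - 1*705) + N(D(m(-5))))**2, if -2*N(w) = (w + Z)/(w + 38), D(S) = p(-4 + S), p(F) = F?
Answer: 320374201/3364 ≈ 95236.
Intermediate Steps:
D(S) = -4 + S
N(w) = -(-14 + w)/(2*(38 + w)) (N(w) = -(w - 14)/(2*(w + 38)) = -(-14 + w)/(2*(38 + w)))
((396 - 1*705) + N(D(m(-5))))**2 = ((396 - 1*705) + (14 - (-4 - 5))/(2*(38 + (-4 - 5))))**2 = ((396 - 705) + (14 - 1*(-9))/(2*(38 - 9)))**2 = (-309 + (1/2)*(14 + 9)/29)**2 = (-309 + (1/2)*(1/29)*23)**2 = (-309 + 23/58)**2 = (-17899/58)**2 = 320374201/3364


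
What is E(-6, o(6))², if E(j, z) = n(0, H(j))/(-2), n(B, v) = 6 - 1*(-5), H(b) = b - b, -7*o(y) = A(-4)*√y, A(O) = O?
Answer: 121/4 ≈ 30.250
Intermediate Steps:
o(y) = 4*√y/7 (o(y) = -(-4)*√y/7 = 4*√y/7)
H(b) = 0
n(B, v) = 11 (n(B, v) = 6 + 5 = 11)
E(j, z) = -11/2 (E(j, z) = 11/(-2) = 11*(-½) = -11/2)
E(-6, o(6))² = (-11/2)² = 121/4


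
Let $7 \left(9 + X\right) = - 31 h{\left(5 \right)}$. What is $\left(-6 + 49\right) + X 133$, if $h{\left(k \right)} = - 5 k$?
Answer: $13571$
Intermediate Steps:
$X = \frac{712}{7}$ ($X = -9 + \frac{\left(-31\right) \left(\left(-5\right) 5\right)}{7} = -9 + \frac{\left(-31\right) \left(-25\right)}{7} = -9 + \frac{1}{7} \cdot 775 = -9 + \frac{775}{7} = \frac{712}{7} \approx 101.71$)
$\left(-6 + 49\right) + X 133 = \left(-6 + 49\right) + \frac{712}{7} \cdot 133 = 43 + 13528 = 13571$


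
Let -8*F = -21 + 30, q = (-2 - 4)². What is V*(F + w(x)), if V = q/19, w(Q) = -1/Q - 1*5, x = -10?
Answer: -2169/190 ≈ -11.416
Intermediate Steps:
w(Q) = -5 - 1/Q (w(Q) = -1/Q - 5 = -5 - 1/Q)
q = 36 (q = (-6)² = 36)
F = -9/8 (F = -(-21 + 30)/8 = -⅛*9 = -9/8 ≈ -1.1250)
V = 36/19 ≈ 1.8947
V*(F + w(x)) = 36*(-9/8 + (-5 - 1/(-10)))/19 = 36*(-9/8 + (-5 - 1*(-⅒)))/19 = 36*(-9/8 + (-5 + ⅒))/19 = 36*(-9/8 - 49/10)/19 = (36/19)*(-241/40) = -2169/190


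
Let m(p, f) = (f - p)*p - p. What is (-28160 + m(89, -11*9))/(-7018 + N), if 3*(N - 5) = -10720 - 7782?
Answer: 134943/39541 ≈ 3.4127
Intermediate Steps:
m(p, f) = -p + p*(f - p) (m(p, f) = p*(f - p) - p = -p + p*(f - p))
N = -18487/3 (N = 5 + (-10720 - 7782)/3 = 5 + (⅓)*(-18502) = 5 - 18502/3 = -18487/3 ≈ -6162.3)
(-28160 + m(89, -11*9))/(-7018 + N) = (-28160 + 89*(-1 - 11*9 - 1*89))/(-7018 - 18487/3) = (-28160 + 89*(-1 - 99 - 89))/(-39541/3) = (-28160 + 89*(-189))*(-3/39541) = (-28160 - 16821)*(-3/39541) = -44981*(-3/39541) = 134943/39541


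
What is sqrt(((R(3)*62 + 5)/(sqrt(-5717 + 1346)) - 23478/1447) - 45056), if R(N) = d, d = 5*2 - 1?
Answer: sqrt(-1803049607538301770 - 5152598035257*I*sqrt(4371))/6324837 ≈ 0.020056 - 212.3*I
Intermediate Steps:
d = 9 (d = 10 - 1 = 9)
R(N) = 9
sqrt(((R(3)*62 + 5)/(sqrt(-5717 + 1346)) - 23478/1447) - 45056) = sqrt(((9*62 + 5)/(sqrt(-5717 + 1346)) - 23478/1447) - 45056) = sqrt(((558 + 5)/(sqrt(-4371)) - 23478*1/1447) - 45056) = sqrt((563/((I*sqrt(4371))) - 23478/1447) - 45056) = sqrt((563*(-I*sqrt(4371)/4371) - 23478/1447) - 45056) = sqrt((-563*I*sqrt(4371)/4371 - 23478/1447) - 45056) = sqrt((-23478/1447 - 563*I*sqrt(4371)/4371) - 45056) = sqrt(-65219510/1447 - 563*I*sqrt(4371)/4371)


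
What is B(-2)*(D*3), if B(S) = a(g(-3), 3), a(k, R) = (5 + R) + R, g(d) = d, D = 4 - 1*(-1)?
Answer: 165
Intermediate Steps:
D = 5 (D = 4 + 1 = 5)
a(k, R) = 5 + 2*R
B(S) = 11 (B(S) = 5 + 2*3 = 5 + 6 = 11)
B(-2)*(D*3) = 11*(5*3) = 11*15 = 165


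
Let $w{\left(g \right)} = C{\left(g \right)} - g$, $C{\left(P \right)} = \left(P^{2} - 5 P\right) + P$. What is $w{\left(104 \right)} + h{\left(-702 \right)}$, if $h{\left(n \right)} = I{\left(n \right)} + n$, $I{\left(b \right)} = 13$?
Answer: $9607$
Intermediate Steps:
$C{\left(P \right)} = P^{2} - 4 P$
$h{\left(n \right)} = 13 + n$
$w{\left(g \right)} = - g + g \left(-4 + g\right)$ ($w{\left(g \right)} = g \left(-4 + g\right) - g = - g + g \left(-4 + g\right)$)
$w{\left(104 \right)} + h{\left(-702 \right)} = 104 \left(-5 + 104\right) + \left(13 - 702\right) = 104 \cdot 99 - 689 = 10296 - 689 = 9607$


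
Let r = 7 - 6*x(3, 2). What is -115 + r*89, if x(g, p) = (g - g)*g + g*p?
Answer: -2696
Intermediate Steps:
x(g, p) = g*p (x(g, p) = 0*g + g*p = 0 + g*p = g*p)
r = -29 (r = 7 - 18*2 = 7 - 6*6 = 7 - 36 = -29)
-115 + r*89 = -115 - 29*89 = -115 - 2581 = -2696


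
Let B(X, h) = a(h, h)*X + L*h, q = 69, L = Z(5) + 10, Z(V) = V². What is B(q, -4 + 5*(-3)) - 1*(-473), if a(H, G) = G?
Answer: -1503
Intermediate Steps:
L = 35 (L = 5² + 10 = 25 + 10 = 35)
B(X, h) = 35*h + X*h (B(X, h) = h*X + 35*h = X*h + 35*h = 35*h + X*h)
B(q, -4 + 5*(-3)) - 1*(-473) = (-4 + 5*(-3))*(35 + 69) - 1*(-473) = (-4 - 15)*104 + 473 = -19*104 + 473 = -1976 + 473 = -1503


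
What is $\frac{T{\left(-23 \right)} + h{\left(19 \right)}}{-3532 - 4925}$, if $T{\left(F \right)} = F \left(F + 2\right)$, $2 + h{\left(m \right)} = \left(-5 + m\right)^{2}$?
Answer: $- \frac{677}{8457} \approx -0.080052$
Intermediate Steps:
$h{\left(m \right)} = -2 + \left(-5 + m\right)^{2}$
$T{\left(F \right)} = F \left(2 + F\right)$
$\frac{T{\left(-23 \right)} + h{\left(19 \right)}}{-3532 - 4925} = \frac{- 23 \left(2 - 23\right) - \left(2 - \left(-5 + 19\right)^{2}\right)}{-3532 - 4925} = \frac{\left(-23\right) \left(-21\right) - \left(2 - 14^{2}\right)}{-8457} = \left(483 + \left(-2 + 196\right)\right) \left(- \frac{1}{8457}\right) = \left(483 + 194\right) \left(- \frac{1}{8457}\right) = 677 \left(- \frac{1}{8457}\right) = - \frac{677}{8457}$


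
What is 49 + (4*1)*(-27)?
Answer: -59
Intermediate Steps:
49 + (4*1)*(-27) = 49 + 4*(-27) = 49 - 108 = -59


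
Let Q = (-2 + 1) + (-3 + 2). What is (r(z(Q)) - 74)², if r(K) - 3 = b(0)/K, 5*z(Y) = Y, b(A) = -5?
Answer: 13689/4 ≈ 3422.3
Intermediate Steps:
Q = -2 (Q = -1 - 1 = -2)
z(Y) = Y/5
r(K) = 3 - 5/K
(r(z(Q)) - 74)² = ((3 - 5/((⅕)*(-2))) - 74)² = ((3 - 5/(-⅖)) - 74)² = ((3 - 5*(-5/2)) - 74)² = ((3 + 25/2) - 74)² = (31/2 - 74)² = (-117/2)² = 13689/4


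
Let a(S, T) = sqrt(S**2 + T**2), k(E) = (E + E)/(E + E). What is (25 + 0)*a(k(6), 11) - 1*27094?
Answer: -27094 + 25*sqrt(122) ≈ -26818.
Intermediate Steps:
k(E) = 1 (k(E) = (2*E)/((2*E)) = (2*E)*(1/(2*E)) = 1)
(25 + 0)*a(k(6), 11) - 1*27094 = (25 + 0)*sqrt(1**2 + 11**2) - 1*27094 = 25*sqrt(1 + 121) - 27094 = 25*sqrt(122) - 27094 = -27094 + 25*sqrt(122)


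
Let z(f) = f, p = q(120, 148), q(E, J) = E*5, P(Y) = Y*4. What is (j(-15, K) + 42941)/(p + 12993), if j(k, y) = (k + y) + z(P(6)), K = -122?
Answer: 14276/4531 ≈ 3.1507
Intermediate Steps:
P(Y) = 4*Y
q(E, J) = 5*E
p = 600 (p = 5*120 = 600)
j(k, y) = 24 + k + y (j(k, y) = (k + y) + 4*6 = (k + y) + 24 = 24 + k + y)
(j(-15, K) + 42941)/(p + 12993) = ((24 - 15 - 122) + 42941)/(600 + 12993) = (-113 + 42941)/13593 = 42828*(1/13593) = 14276/4531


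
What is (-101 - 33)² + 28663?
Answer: 46619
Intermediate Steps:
(-101 - 33)² + 28663 = (-134)² + 28663 = 17956 + 28663 = 46619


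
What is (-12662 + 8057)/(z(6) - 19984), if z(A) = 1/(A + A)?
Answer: 55260/239807 ≈ 0.23044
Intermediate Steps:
z(A) = 1/(2*A)
(-12662 + 8057)/(z(6) - 19984) = (-12662 + 8057)/((½)/6 - 19984) = -4605/((½)*(⅙) - 19984) = -4605/(1/12 - 19984) = -4605/(-239807/12) = -4605*(-12/239807) = 55260/239807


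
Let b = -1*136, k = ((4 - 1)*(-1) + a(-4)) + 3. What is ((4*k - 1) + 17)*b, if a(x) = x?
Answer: 0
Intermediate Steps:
k = -4 (k = ((4 - 1)*(-1) - 4) + 3 = (3*(-1) - 4) + 3 = (-3 - 4) + 3 = -7 + 3 = -4)
b = -136
((4*k - 1) + 17)*b = ((4*(-4) - 1) + 17)*(-136) = ((-16 - 1) + 17)*(-136) = (-17 + 17)*(-136) = 0*(-136) = 0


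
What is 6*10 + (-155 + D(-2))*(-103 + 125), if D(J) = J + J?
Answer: -3438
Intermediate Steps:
D(J) = 2*J
6*10 + (-155 + D(-2))*(-103 + 125) = 6*10 + (-155 + 2*(-2))*(-103 + 125) = 60 + (-155 - 4)*22 = 60 - 159*22 = 60 - 3498 = -3438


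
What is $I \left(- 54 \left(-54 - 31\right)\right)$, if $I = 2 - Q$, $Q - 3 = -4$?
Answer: $13770$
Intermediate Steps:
$Q = -1$ ($Q = 3 - 4 = -1$)
$I = 3$ ($I = 2 - -1 = 2 + 1 = 3$)
$I \left(- 54 \left(-54 - 31\right)\right) = 3 \left(- 54 \left(-54 - 31\right)\right) = 3 \left(\left(-54\right) \left(-85\right)\right) = 3 \cdot 4590 = 13770$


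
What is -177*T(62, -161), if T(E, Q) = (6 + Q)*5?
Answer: 137175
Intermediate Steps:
T(E, Q) = 30 + 5*Q
-177*T(62, -161) = -177*(30 + 5*(-161)) = -177*(30 - 805) = -177*(-775) = 137175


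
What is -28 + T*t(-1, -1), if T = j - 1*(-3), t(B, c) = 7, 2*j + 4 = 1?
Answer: -35/2 ≈ -17.500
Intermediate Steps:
j = -3/2 (j = -2 + (1/2)*1 = -2 + 1/2 = -3/2 ≈ -1.5000)
T = 3/2 (T = -3/2 - 1*(-3) = -3/2 + 3 = 3/2 ≈ 1.5000)
-28 + T*t(-1, -1) = -28 + (3/2)*7 = -28 + 21/2 = -35/2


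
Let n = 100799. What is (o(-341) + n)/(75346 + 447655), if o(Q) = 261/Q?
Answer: 34372198/178343341 ≈ 0.19273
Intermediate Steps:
(o(-341) + n)/(75346 + 447655) = (261/(-341) + 100799)/(75346 + 447655) = (261*(-1/341) + 100799)/523001 = (-261/341 + 100799)*(1/523001) = (34372198/341)*(1/523001) = 34372198/178343341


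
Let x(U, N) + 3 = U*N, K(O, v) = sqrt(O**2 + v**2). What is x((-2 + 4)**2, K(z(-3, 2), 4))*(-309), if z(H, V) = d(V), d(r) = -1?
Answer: 927 - 1236*sqrt(17) ≈ -4169.2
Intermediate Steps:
z(H, V) = -1
x(U, N) = -3 + N*U (x(U, N) = -3 + U*N = -3 + N*U)
x((-2 + 4)**2, K(z(-3, 2), 4))*(-309) = (-3 + sqrt((-1)**2 + 4**2)*(-2 + 4)**2)*(-309) = (-3 + sqrt(1 + 16)*2**2)*(-309) = (-3 + sqrt(17)*4)*(-309) = (-3 + 4*sqrt(17))*(-309) = 927 - 1236*sqrt(17)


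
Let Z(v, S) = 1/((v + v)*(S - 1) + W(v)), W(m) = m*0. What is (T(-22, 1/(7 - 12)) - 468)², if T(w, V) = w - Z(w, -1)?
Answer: 1859420641/7744 ≈ 2.4011e+5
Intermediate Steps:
W(m) = 0
Z(v, S) = 1/(2*v*(-1 + S)) (Z(v, S) = 1/((v + v)*(S - 1) + 0) = 1/((2*v)*(-1 + S) + 0) = 1/(2*v*(-1 + S) + 0) = 1/(2*v*(-1 + S)))
T(w, V) = w + 1/(4*w) (T(w, V) = w - 1/(2*w*(-1 - 1)) = w - 1/(2*w*(-2)) = w - (-1)/(2*w*2) = w - (-1)/(4*w) = w + 1/(4*w))
(T(-22, 1/(7 - 12)) - 468)² = ((-22 + (¼)/(-22)) - 468)² = ((-22 + (¼)*(-1/22)) - 468)² = ((-22 - 1/88) - 468)² = (-1937/88 - 468)² = (-43121/88)² = 1859420641/7744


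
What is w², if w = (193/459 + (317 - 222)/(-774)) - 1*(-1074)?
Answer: 1798339145835241/1558196676 ≈ 1.1541e+6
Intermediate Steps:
w = 42406829/39474 (w = (193*(1/459) + 95*(-1/774)) + 1074 = (193/459 - 95/774) + 1074 = 11753/39474 + 1074 = 42406829/39474 ≈ 1074.3)
w² = (42406829/39474)² = 1798339145835241/1558196676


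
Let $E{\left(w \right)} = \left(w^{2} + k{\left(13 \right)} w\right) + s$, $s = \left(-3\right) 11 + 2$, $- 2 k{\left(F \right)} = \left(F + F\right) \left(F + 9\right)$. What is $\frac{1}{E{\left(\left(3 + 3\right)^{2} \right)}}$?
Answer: $- \frac{1}{9031} \approx -0.00011073$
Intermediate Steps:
$k{\left(F \right)} = - F \left(9 + F\right)$ ($k{\left(F \right)} = - \frac{\left(F + F\right) \left(F + 9\right)}{2} = - \frac{2 F \left(9 + F\right)}{2} = - F \left(9 + F\right)$)
$s = -31$ ($s = -33 + 2 = -31$)
$E{\left(w \right)} = -31 + w^{2} - 286 w$ ($E{\left(w \right)} = \left(w^{2} + \left(-1\right) 13 \left(9 + 13\right) w\right) - 31 = \left(w^{2} + \left(-1\right) 13 \cdot 22 w\right) - 31 = \left(w^{2} - 286 w\right) - 31 = -31 + w^{2} - 286 w$)
$\frac{1}{E{\left(\left(3 + 3\right)^{2} \right)}} = \frac{1}{-31 + \left(\left(3 + 3\right)^{2}\right)^{2} - 286 \left(3 + 3\right)^{2}} = \frac{1}{-31 + \left(6^{2}\right)^{2} - 286 \cdot 6^{2}} = \frac{1}{-31 + 36^{2} - 10296} = \frac{1}{-31 + 1296 - 10296} = \frac{1}{-9031} = - \frac{1}{9031}$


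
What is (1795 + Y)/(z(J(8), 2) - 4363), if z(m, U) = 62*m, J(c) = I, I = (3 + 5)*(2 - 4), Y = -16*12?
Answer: -229/765 ≈ -0.29935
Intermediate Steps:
Y = -192
I = -16 (I = 8*(-2) = -16)
J(c) = -16
(1795 + Y)/(z(J(8), 2) - 4363) = (1795 - 192)/(62*(-16) - 4363) = 1603/(-992 - 4363) = 1603/(-5355) = 1603*(-1/5355) = -229/765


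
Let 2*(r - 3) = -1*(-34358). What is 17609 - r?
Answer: 427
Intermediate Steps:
r = 17182 (r = 3 + (-1*(-34358))/2 = 3 + (½)*34358 = 3 + 17179 = 17182)
17609 - r = 17609 - 1*17182 = 17609 - 17182 = 427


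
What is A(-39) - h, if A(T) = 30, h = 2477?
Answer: -2447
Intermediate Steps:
A(-39) - h = 30 - 1*2477 = 30 - 2477 = -2447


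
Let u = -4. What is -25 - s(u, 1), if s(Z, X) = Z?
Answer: -21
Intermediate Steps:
-25 - s(u, 1) = -25 - 1*(-4) = -25 + 4 = -21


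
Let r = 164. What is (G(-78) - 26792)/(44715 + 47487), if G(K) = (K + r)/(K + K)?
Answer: -2089819/7191756 ≈ -0.29059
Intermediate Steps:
G(K) = (164 + K)/(2*K) (G(K) = (K + 164)/(K + K) = (164 + K)/((2*K)) = (164 + K)*(1/(2*K)) = (164 + K)/(2*K))
(G(-78) - 26792)/(44715 + 47487) = ((½)*(164 - 78)/(-78) - 26792)/(44715 + 47487) = ((½)*(-1/78)*86 - 26792)/92202 = (-43/78 - 26792)*(1/92202) = -2089819/78*1/92202 = -2089819/7191756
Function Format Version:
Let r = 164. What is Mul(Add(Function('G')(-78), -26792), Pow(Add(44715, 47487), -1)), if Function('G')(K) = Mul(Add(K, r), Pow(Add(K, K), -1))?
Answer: Rational(-2089819, 7191756) ≈ -0.29059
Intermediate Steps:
Function('G')(K) = Mul(Rational(1, 2), Pow(K, -1), Add(164, K)) (Function('G')(K) = Mul(Add(K, 164), Pow(Add(K, K), -1)) = Mul(Add(164, K), Pow(Mul(2, K), -1)) = Mul(Add(164, K), Mul(Rational(1, 2), Pow(K, -1))) = Mul(Rational(1, 2), Pow(K, -1), Add(164, K)))
Mul(Add(Function('G')(-78), -26792), Pow(Add(44715, 47487), -1)) = Mul(Add(Mul(Rational(1, 2), Pow(-78, -1), Add(164, -78)), -26792), Pow(Add(44715, 47487), -1)) = Mul(Add(Mul(Rational(1, 2), Rational(-1, 78), 86), -26792), Pow(92202, -1)) = Mul(Add(Rational(-43, 78), -26792), Rational(1, 92202)) = Mul(Rational(-2089819, 78), Rational(1, 92202)) = Rational(-2089819, 7191756)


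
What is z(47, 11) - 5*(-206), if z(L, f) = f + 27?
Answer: 1068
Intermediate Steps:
z(L, f) = 27 + f
z(47, 11) - 5*(-206) = (27 + 11) - 5*(-206) = 38 + 1030 = 1068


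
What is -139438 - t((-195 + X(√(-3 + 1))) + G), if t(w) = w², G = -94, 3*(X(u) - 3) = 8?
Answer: -1977442/9 ≈ -2.1972e+5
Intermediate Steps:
X(u) = 17/3 (X(u) = 3 + (⅓)*8 = 3 + 8/3 = 17/3)
-139438 - t((-195 + X(√(-3 + 1))) + G) = -139438 - ((-195 + 17/3) - 94)² = -139438 - (-568/3 - 94)² = -139438 - (-850/3)² = -139438 - 1*722500/9 = -139438 - 722500/9 = -1977442/9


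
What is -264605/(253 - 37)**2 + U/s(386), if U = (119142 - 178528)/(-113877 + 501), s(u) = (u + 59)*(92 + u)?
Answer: -33235764068477/5860238777280 ≈ -5.6714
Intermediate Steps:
s(u) = (59 + u)*(92 + u)
U = 29693/56688 (U = -59386/(-113376) = -59386*(-1/113376) = 29693/56688 ≈ 0.52380)
-264605/(253 - 37)**2 + U/s(386) = -264605/(253 - 37)**2 + 29693/(56688*(5428 + 386**2 + 151*386)) = -264605/(216**2) + 29693/(56688*(5428 + 148996 + 58286)) = -264605/46656 + (29693/56688)/212710 = -264605*1/46656 + (29693/56688)*(1/212710) = -264605/46656 + 29693/12058104480 = -33235764068477/5860238777280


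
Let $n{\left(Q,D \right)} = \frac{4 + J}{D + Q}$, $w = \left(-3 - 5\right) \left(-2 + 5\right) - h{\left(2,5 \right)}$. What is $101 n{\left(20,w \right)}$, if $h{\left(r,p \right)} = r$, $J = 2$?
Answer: $-101$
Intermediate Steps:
$w = -26$ ($w = \left(-3 - 5\right) \left(-2 + 5\right) - 2 = \left(-8\right) 3 - 2 = -24 - 2 = -26$)
$n{\left(Q,D \right)} = \frac{6}{D + Q}$ ($n{\left(Q,D \right)} = \frac{4 + 2}{D + Q} = \frac{6}{D + Q}$)
$101 n{\left(20,w \right)} = 101 \frac{6}{-26 + 20} = 101 \frac{6}{-6} = 101 \cdot 6 \left(- \frac{1}{6}\right) = 101 \left(-1\right) = -101$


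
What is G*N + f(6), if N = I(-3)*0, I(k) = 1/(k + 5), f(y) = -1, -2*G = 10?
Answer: -1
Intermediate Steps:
G = -5 (G = -1/2*10 = -5)
I(k) = 1/(5 + k)
N = 0 (N = 0/(5 - 3) = 0/2 = (1/2)*0 = 0)
G*N + f(6) = -5*0 - 1 = 0 - 1 = -1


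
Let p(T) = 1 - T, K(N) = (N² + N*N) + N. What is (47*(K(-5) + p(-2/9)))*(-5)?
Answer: -97760/9 ≈ -10862.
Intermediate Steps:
K(N) = N + 2*N² (K(N) = (N² + N²) + N = 2*N² + N = N + 2*N²)
(47*(K(-5) + p(-2/9)))*(-5) = (47*(-5*(1 + 2*(-5)) + (1 - (-2)/9)))*(-5) = (47*(-5*(1 - 10) + (1 - (-2)/9)))*(-5) = (47*(-5*(-9) + (1 - 1*(-2/9))))*(-5) = (47*(45 + (1 + 2/9)))*(-5) = (47*(45 + 11/9))*(-5) = (47*(416/9))*(-5) = (19552/9)*(-5) = -97760/9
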